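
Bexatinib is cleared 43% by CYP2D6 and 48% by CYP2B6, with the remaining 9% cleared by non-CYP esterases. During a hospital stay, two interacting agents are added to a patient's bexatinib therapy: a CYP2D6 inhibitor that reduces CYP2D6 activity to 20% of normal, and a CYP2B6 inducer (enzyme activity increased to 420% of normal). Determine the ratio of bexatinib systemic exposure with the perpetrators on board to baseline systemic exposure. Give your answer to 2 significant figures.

0.46

The CYP2D6 pathway (43% of clearance) drops to 0.2× activity: 0.43 × 0.2 = 0.086.
The CYP2B6 pathway (48% of clearance) increases to 4.2× activity: 0.48 × 4.2 = 2.016.
Non-CYP routes (9%) are unchanged.
Relative clearance = 0.086 + 2.016 + 0.09 = 2.192.
Systemic exposure ∝ 1/CL: fold-change = 1 / 2.192 = 0.46.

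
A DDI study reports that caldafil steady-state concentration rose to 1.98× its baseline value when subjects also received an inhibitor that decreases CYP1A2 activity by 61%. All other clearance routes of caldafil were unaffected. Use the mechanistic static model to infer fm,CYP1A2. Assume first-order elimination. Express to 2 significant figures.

Let x = fm,CYP1A2. Because steady-state concentration ∝ 1/CL, relative clearance fell to 1/1.98 = 0.5051.
Only the CYP1A2 route changed, so 0.5051 = x·0.39 + (1 − x), giving x = 0.81.

0.81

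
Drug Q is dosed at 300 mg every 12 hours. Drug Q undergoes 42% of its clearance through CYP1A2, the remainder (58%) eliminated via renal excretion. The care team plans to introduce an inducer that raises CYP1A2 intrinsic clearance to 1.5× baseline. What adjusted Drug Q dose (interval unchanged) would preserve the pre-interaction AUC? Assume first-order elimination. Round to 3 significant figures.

The CYP1A2 pathway (42% of clearance) is boosted to 1.5× activity: 0.42 × 1.5 = 0.63.
The remaining 58% of clearance is unaffected.
Relative clearance = 0.63 + 0.58 = 1.21.
To maintain the same steady-state level, dose must scale with clearance: new dose = 300 × 1.21 = 363 mg.

363 mg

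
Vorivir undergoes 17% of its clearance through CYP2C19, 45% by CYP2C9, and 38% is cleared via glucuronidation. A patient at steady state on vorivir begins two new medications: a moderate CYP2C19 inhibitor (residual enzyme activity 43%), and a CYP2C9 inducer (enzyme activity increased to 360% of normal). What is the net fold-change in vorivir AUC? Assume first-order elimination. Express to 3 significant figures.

CYP2C19: 0.17 × 0.43 = 0.0731
CYP2C9: 0.45 × 3.6 = 1.62
Other: 0.38 (unchanged)
CL_new/CL_old = 0.0731 + 1.62 + 0.38 = 2.0731.
Because AUC varies inversely with clearance, the combined effect is 1 / 2.0731 = 0.482.

0.482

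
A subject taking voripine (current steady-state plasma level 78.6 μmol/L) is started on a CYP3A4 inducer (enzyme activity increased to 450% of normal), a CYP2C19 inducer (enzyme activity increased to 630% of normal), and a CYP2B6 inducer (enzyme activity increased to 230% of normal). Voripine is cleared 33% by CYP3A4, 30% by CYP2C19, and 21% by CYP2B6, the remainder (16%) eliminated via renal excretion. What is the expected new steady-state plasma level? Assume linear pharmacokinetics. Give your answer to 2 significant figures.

The CYP3A4 pathway (33% of clearance) increases to 4.5× activity: 0.33 × 4.5 = 1.485.
The CYP2C19 pathway (30% of clearance) increases to 6.3× activity: 0.3 × 6.3 = 1.89.
The CYP2B6 pathway (21% of clearance) increases to 2.3× activity: 0.21 × 2.3 = 0.483.
Non-CYP routes (16%) are unchanged.
CL_new/CL_old = 1.485 + 1.89 + 0.483 + 0.16 = 4.018.
Steady-state plasma level ∝ 1/CL: new value = 78.6 / 4.018 = 20 μmol/L.

20 μmol/L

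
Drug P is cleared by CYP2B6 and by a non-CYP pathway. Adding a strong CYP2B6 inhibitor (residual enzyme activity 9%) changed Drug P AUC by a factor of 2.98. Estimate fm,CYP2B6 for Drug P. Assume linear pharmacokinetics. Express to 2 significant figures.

0.73

Let x = fm,CYP2B6. Because AUC ∝ 1/CL, relative clearance fell to 1/2.98 = 0.3356.
Only the CYP2B6 route changed, so 0.3356 = x·0.09 + (1 − x), giving x = 0.73.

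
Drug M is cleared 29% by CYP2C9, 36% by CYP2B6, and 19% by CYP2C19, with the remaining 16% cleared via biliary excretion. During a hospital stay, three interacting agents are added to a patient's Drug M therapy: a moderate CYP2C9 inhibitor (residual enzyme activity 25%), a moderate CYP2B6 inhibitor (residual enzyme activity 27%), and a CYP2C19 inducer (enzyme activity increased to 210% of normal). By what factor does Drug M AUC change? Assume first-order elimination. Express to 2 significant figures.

1.4

The CYP2C9 pathway (29% of clearance) falls to 0.25× activity: 0.29 × 0.25 = 0.0725.
The CYP2B6 pathway (36% of clearance) drops to 0.27× activity: 0.36 × 0.27 = 0.0972.
The CYP2C19 pathway (19% of clearance) increases to 2.1× activity: 0.19 × 2.1 = 0.399.
The remaining 16% of clearance is unaffected.
New clearance relative to baseline: 0.0725 + 0.0972 + 0.399 + 0.16 = 0.7287.
Net AUC ratio = 1 / 0.7287 = 1.4.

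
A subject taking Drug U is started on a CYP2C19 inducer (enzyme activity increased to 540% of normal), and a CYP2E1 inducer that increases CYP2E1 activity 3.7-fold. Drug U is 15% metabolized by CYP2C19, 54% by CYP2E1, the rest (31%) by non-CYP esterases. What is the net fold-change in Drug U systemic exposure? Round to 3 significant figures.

0.321

The CYP2C19 pathway (15% of clearance) is boosted to 5.4× activity: 0.15 × 5.4 = 0.81.
The CYP2E1 pathway (54% of clearance) increases to 3.7× activity: 0.54 × 3.7 = 1.998.
Non-CYP routes (31%) are unchanged.
New clearance relative to baseline: 0.81 + 1.998 + 0.31 = 3.118.
Net systemic exposure ratio = 1 / 3.118 = 0.321.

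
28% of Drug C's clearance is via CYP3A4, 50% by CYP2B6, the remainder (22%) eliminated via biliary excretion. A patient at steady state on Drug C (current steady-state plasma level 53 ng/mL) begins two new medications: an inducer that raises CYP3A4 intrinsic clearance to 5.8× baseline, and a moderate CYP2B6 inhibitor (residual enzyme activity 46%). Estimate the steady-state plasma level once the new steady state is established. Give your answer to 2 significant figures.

CYP3A4: 0.28 × 5.8 = 1.624
CYP2B6: 0.5 × 0.46 = 0.23
Other: 0.22 (unchanged)
Relative clearance = 1.624 + 0.23 + 0.22 = 2.074.
New steady-state plasma level = 53 / 2.074 = 26 ng/mL (concentration scales inversely with clearance).

26 ng/mL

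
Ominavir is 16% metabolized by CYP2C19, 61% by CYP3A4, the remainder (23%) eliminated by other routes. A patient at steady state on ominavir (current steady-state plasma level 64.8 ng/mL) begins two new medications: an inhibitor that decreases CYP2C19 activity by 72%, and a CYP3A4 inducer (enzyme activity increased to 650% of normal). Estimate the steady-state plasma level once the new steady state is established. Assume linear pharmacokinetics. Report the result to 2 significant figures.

CYP2C19: 0.16 × 0.28 = 0.0448
CYP3A4: 0.61 × 6.5 = 3.965
Other: 0.23 (unchanged)
New clearance relative to baseline: 0.0448 + 3.965 + 0.23 = 4.2398.
New steady-state plasma level = 64.8 / 4.2398 = 15 ng/mL (concentration scales inversely with clearance).

15 ng/mL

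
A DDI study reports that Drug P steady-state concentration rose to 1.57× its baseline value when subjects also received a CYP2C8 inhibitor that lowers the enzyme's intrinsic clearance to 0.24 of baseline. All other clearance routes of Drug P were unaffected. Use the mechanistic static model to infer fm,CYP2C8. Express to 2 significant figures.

CL'/CL = 1 / 1.57 = 0.6369
0.24·fm + (1 − fm) = 0.6369
fm = (0.6369 − 1) / (0.24 − 1) = 0.48

0.48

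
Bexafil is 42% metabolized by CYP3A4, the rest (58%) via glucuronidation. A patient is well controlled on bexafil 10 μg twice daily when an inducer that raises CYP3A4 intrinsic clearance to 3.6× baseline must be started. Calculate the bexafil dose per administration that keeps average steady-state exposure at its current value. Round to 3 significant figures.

The CYP3A4 pathway (42% of clearance) increases to 3.6× activity: 0.42 × 3.6 = 1.512.
The remaining 58% of clearance is unaffected.
New clearance relative to baseline: 1.512 + 0.58 = 2.092.
Css,avg = (dose rate)/CL, so holding Css fixed requires dose ∝ CL: 10 × 2.092 = 20.9 μg.

20.9 μg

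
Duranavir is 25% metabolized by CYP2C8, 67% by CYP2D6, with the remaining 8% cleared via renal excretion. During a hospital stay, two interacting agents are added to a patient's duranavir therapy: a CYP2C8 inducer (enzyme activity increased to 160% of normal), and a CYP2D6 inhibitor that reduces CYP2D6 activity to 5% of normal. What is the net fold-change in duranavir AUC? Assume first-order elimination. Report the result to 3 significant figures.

CYP2C8: 0.25 × 1.6 = 0.4
CYP2D6: 0.67 × 0.05 = 0.0335
Other: 0.08 (unchanged)
New clearance relative to baseline: 0.4 + 0.0335 + 0.08 = 0.5135.
Because AUC varies inversely with clearance, the combined effect is 1 / 0.5135 = 1.95.

1.95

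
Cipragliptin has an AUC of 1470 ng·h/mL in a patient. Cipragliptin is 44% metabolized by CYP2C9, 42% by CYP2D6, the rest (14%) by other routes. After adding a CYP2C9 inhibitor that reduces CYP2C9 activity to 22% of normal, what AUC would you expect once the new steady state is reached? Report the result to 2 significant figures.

CYP2C9: 0.44 × 0.22 = 0.0968
CYP2D6: 0.42 (unchanged)
Other: 0.14 (unchanged)
New clearance relative to baseline: 0.0968 + 0.42 + 0.14 = 0.6568.
With dosing unchanged, AUC scales as 1/CL: 1470 / 0.6568 = 2.2 × 10³ ng·h/mL.

2.2 × 10³ ng·h/mL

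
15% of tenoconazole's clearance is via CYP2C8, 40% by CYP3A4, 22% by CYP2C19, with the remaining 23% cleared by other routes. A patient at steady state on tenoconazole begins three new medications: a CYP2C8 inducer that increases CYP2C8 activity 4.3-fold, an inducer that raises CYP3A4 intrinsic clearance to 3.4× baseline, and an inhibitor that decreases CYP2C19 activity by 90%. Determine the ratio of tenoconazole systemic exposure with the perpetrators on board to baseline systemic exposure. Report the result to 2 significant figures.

0.44

The CYP2C8 pathway (15% of clearance) increases to 4.3× activity: 0.15 × 4.3 = 0.645.
The CYP3A4 pathway (40% of clearance) rises to 3.4× activity: 0.4 × 3.4 = 1.36.
The CYP2C19 pathway (22% of clearance) falls to 0.1× activity: 0.22 × 0.1 = 0.022.
The remaining 23% of clearance is unaffected.
Relative clearance = 0.645 + 1.36 + 0.022 + 0.23 = 2.257.
Net systemic exposure ratio = 1 / 2.257 = 0.44.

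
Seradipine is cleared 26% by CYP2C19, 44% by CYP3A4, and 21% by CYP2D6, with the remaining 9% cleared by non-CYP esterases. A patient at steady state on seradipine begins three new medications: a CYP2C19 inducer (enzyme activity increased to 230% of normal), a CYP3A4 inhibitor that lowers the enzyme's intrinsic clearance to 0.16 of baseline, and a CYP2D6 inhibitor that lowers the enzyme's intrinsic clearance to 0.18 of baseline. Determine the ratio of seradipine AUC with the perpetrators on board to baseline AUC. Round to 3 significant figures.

The CYP2C19 pathway (26% of clearance) rises to 2.3× activity: 0.26 × 2.3 = 0.598.
The CYP3A4 pathway (44% of clearance) falls to 0.16× activity: 0.44 × 0.16 = 0.0704.
The CYP2D6 pathway (21% of clearance) falls to 0.18× activity: 0.21 × 0.18 = 0.0378.
The remaining 9% of clearance is unaffected.
Relative clearance = 0.598 + 0.0704 + 0.0378 + 0.09 = 0.7962.
Because AUC varies inversely with clearance, the combined effect is 1 / 0.7962 = 1.26.

1.26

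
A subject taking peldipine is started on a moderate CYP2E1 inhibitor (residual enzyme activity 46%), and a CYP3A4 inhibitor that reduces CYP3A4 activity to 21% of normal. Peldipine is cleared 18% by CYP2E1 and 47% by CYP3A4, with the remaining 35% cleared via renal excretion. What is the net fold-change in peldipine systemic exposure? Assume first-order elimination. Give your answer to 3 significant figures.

1.88

The CYP2E1 pathway (18% of clearance) falls to 0.46× activity: 0.18 × 0.46 = 0.0828.
The CYP3A4 pathway (47% of clearance) is reduced to 0.21× activity: 0.47 × 0.21 = 0.0987.
The remaining 35% of clearance is unaffected.
Relative clearance = 0.0828 + 0.0987 + 0.35 = 0.5315.
Net systemic exposure ratio = 1 / 0.5315 = 1.88.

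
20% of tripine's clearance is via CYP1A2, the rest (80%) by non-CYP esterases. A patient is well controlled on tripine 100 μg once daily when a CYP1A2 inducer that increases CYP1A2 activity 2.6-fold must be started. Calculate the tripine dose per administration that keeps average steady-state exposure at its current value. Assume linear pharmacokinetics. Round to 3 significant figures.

The CYP1A2 pathway (20% of clearance) increases to 2.6× activity: 0.2 × 2.6 = 0.52.
The remaining 80% of clearance is unaffected.
CL_new/CL_old = 0.52 + 0.8 = 1.32.
To maintain the same steady-state level, dose must scale with clearance: new dose = 100 × 1.32 = 132 μg.

132 μg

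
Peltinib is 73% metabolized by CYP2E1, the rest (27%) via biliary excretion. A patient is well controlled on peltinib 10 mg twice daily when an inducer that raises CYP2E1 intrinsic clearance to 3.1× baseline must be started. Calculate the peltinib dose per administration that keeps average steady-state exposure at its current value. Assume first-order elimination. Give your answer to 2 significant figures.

25 mg

CYP2E1: 0.73 × 3.1 = 2.263
Other: 0.27 (unchanged)
Relative clearance = 2.263 + 0.27 = 2.533.
Css,avg = (dose rate)/CL, so holding Css fixed requires dose ∝ CL: 10 × 2.533 = 25 mg.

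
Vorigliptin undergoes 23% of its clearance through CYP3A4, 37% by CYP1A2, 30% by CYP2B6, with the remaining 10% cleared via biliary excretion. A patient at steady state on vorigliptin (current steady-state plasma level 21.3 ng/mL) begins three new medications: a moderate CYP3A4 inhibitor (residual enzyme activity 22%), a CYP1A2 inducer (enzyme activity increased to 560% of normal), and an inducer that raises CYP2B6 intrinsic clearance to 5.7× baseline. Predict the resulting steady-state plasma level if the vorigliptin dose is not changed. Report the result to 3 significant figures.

CYP3A4: 0.23 × 0.22 = 0.0506
CYP1A2: 0.37 × 5.6 = 2.072
CYP2B6: 0.3 × 5.7 = 1.71
Other: 0.1 (unchanged)
Relative clearance = 0.0506 + 2.072 + 1.71 + 0.1 = 3.9326.
Steady-state plasma level ∝ 1/CL: new value = 21.3 / 3.9326 = 5.42 ng/mL.

5.42 ng/mL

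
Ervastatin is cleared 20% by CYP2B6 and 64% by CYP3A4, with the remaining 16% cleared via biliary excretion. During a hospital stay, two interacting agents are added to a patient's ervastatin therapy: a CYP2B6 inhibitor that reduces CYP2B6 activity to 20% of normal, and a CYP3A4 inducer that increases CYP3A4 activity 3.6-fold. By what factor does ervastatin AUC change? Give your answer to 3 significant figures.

0.399

The CYP2B6 pathway (20% of clearance) falls to 0.2× activity: 0.2 × 0.2 = 0.04.
The CYP3A4 pathway (64% of clearance) is boosted to 3.6× activity: 0.64 × 3.6 = 2.304.
Non-CYP routes (16%) are unchanged.
Relative clearance = 0.04 + 2.304 + 0.16 = 2.504.
Net AUC ratio = 1 / 2.504 = 0.399.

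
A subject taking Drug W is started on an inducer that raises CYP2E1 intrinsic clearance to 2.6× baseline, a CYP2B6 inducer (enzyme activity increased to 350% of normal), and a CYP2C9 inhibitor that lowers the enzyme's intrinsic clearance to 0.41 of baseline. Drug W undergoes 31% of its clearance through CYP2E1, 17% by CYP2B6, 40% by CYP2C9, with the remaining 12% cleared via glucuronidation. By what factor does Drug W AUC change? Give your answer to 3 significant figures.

0.593

CYP2E1: 0.31 × 2.6 = 0.806
CYP2B6: 0.17 × 3.5 = 0.595
CYP2C9: 0.4 × 0.41 = 0.164
Other: 0.12 (unchanged)
Relative clearance = 0.806 + 0.595 + 0.164 + 0.12 = 1.685.
Net AUC ratio = 1 / 1.685 = 0.593.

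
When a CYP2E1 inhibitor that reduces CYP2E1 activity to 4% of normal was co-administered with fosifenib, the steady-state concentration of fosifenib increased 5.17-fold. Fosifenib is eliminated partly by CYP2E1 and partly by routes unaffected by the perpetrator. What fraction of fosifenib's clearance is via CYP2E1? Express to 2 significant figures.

0.84

CL'/CL = 1 / 5.17 = 0.1934
0.04·fm + (1 − fm) = 0.1934
fm = (0.1934 − 1) / (0.04 − 1) = 0.84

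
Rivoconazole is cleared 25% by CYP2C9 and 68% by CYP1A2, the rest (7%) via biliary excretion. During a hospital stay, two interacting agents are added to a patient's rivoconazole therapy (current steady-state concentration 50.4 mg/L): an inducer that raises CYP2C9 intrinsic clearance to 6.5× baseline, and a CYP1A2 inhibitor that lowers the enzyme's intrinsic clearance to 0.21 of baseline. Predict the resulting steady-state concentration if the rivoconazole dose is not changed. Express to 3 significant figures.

27.4 mg/L

CYP2C9: 0.25 × 6.5 = 1.625
CYP1A2: 0.68 × 0.21 = 0.1428
Other: 0.07 (unchanged)
New clearance relative to baseline: 1.625 + 0.1428 + 0.07 = 1.8378.
New steady-state concentration = 50.4 / 1.8378 = 27.4 mg/L (concentration scales inversely with clearance).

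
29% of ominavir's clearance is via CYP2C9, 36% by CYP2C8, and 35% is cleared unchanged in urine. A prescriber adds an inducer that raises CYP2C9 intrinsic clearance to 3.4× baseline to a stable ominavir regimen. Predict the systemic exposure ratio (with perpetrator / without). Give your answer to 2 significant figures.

0.59

The CYP2C9 pathway (29% of clearance) rises to 3.4× activity: 0.29 × 3.4 = 0.986.
CYP2C8 (36%) and the residual 35% are unaffected.
New clearance relative to baseline: 0.986 + 0.36 + 0.35 = 1.696.
Systemic exposure is inversely proportional to clearance, so the fold-change is 1 / 1.696 = 0.59.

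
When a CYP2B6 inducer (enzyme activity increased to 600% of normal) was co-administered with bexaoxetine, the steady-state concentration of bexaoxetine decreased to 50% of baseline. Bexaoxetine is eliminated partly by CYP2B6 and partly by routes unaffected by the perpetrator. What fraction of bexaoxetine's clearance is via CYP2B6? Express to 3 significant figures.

0.200

Let fm be the CYP2B6 fraction. New clearance relative to baseline = fm × 6 + (1 − fm).
Steady-state concentration ratio = 1 / (new CL fraction), so new CL fraction = 1 / 0.500 = 2.
fm × 6 + 1 − fm = 2  ⇒  fm × (6 − 1) = 1  ⇒  fm = 0.200.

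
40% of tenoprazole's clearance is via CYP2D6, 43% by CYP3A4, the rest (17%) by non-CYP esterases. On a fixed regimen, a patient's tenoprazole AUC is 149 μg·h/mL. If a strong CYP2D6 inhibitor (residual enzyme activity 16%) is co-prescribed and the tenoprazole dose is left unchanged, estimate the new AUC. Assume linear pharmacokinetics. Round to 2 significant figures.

The CYP2D6 pathway (40% of clearance) falls to 0.16× activity: 0.4 × 0.16 = 0.064.
CYP3A4 (43%) and the residual 17% are unaffected.
CL_new/CL_old = 0.064 + 0.43 + 0.17 = 0.664.
AUC ∝ 1/CL, so new value = 149 / 0.664 = 2.2 × 10² μg·h/mL.

2.2 × 10² μg·h/mL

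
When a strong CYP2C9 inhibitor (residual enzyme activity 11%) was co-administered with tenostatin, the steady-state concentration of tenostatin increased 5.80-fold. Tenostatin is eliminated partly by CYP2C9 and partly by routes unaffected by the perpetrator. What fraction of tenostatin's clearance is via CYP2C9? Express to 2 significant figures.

Let fm be the CYP2C9 fraction. New clearance relative to baseline = fm × 0.11 + (1 − fm).
Steady-state concentration ratio = 1 / (new CL fraction), so new CL fraction = 1 / 5.80 = 0.1724.
fm × 0.11 + 1 − fm = 0.1724  ⇒  fm × (0.11 − 1) = −0.8276  ⇒  fm = 0.93.

0.93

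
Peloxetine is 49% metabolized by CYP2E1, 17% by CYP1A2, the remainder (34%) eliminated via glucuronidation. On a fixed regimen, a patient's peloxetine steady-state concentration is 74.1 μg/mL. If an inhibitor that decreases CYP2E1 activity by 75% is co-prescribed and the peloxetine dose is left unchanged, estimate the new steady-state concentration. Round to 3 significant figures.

CYP2E1: 0.49 × 0.25 = 0.1225
CYP1A2: 0.17 (unchanged)
Other: 0.34 (unchanged)
CL_new/CL_old = 0.1225 + 0.17 + 0.34 = 0.6325.
New steady-state concentration = baseline ÷ relative clearance = 74.1 / 0.6325 = 117 μg/mL.

117 μg/mL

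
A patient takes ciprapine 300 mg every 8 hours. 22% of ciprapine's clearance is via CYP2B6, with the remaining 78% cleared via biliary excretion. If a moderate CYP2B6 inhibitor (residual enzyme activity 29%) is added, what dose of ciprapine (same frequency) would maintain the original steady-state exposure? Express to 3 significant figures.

253 mg

The CYP2B6 pathway (22% of clearance) drops to 0.29× activity: 0.22 × 0.29 = 0.0638.
Non-CYP routes (78%) are unchanged.
New clearance relative to baseline: 0.0638 + 0.78 = 0.8438.
To maintain the same steady-state level, dose must scale with clearance: new dose = 300 × 0.8438 = 253 mg.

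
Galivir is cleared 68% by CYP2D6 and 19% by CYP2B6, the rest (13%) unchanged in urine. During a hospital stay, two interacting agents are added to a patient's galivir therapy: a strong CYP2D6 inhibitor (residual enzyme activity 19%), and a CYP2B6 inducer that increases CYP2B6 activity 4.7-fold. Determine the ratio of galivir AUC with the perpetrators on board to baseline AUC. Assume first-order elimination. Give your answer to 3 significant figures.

0.868

CYP2D6: 0.68 × 0.19 = 0.1292
CYP2B6: 0.19 × 4.7 = 0.893
Other: 0.13 (unchanged)
Relative clearance = 0.1292 + 0.893 + 0.13 = 1.1522.
Because AUC varies inversely with clearance, the combined effect is 1 / 1.1522 = 0.868.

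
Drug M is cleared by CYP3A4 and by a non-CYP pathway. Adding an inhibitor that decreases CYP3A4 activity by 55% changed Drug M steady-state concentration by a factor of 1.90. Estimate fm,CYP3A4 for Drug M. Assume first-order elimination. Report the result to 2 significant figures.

CL'/CL = 1 / 1.90 = 0.5263
0.45·fm + (1 − fm) = 0.5263
fm = (0.5263 − 1) / (0.45 − 1) = 0.86

0.86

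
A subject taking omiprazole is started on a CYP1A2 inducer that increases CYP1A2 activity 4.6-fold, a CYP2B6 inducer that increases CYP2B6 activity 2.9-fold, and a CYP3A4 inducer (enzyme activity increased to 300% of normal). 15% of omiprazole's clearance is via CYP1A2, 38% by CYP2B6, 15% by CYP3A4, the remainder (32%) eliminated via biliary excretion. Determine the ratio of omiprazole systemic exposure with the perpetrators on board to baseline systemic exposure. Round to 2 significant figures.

0.39

The CYP1A2 pathway (15% of clearance) rises to 4.6× activity: 0.15 × 4.6 = 0.69.
The CYP2B6 pathway (38% of clearance) rises to 2.9× activity: 0.38 × 2.9 = 1.102.
The CYP3A4 pathway (15% of clearance) rises to 3× activity: 0.15 × 3 = 0.45.
The remaining 32% of clearance is unaffected.
CL_new/CL_old = 0.69 + 1.102 + 0.45 + 0.32 = 2.562.
Net systemic exposure ratio = 1 / 2.562 = 0.39.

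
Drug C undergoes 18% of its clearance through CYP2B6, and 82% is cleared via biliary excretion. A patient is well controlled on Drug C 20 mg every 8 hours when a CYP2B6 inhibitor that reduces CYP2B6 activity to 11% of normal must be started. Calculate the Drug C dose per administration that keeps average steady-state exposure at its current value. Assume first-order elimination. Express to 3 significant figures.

CYP2B6: 0.18 × 0.11 = 0.0198
Other: 0.82 (unchanged)
New clearance relative to baseline: 0.0198 + 0.82 = 0.8398.
To maintain the same steady-state level, dose must scale with clearance: new dose = 20 × 0.8398 = 16.8 mg.

16.8 mg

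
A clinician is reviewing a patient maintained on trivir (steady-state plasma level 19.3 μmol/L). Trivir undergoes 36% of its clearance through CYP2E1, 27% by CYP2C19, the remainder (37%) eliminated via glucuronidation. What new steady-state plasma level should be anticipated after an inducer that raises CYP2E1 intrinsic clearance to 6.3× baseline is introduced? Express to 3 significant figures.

The CYP2E1 pathway (36% of clearance) is boosted to 6.3× activity: 0.36 × 6.3 = 2.268.
CYP2C19 (27%) and the residual 37% are unaffected.
New clearance relative to baseline: 2.268 + 0.27 + 0.37 = 2.908.
Steady-state plasma level ∝ 1/CL, so new value = 19.3 / 2.908 = 6.64 μmol/L.

6.64 μmol/L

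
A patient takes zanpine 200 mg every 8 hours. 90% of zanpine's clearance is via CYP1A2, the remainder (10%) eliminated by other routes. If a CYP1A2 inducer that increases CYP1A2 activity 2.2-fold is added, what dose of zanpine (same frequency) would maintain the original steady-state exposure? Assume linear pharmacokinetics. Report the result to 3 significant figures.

416 mg

The CYP1A2 pathway (90% of clearance) increases to 2.2× activity: 0.9 × 2.2 = 1.98.
The remaining 10% of clearance is unaffected.
CL_new/CL_old = 1.98 + 0.1 = 2.08.
Exposure is unchanged when dose changes in proportion to clearance. New dose = 200 mg × 2.08 = 416 mg.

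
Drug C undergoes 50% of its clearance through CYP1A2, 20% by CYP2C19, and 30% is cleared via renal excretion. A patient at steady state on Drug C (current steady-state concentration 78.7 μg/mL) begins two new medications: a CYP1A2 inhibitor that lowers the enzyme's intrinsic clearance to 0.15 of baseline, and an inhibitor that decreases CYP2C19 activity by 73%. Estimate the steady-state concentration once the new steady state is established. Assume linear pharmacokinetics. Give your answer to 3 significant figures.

The CYP1A2 pathway (50% of clearance) falls to 0.15× activity: 0.5 × 0.15 = 0.075.
The CYP2C19 pathway (20% of clearance) is reduced to 0.27× activity: 0.2 × 0.27 = 0.054.
The remaining 30% of clearance is unaffected.
New clearance relative to baseline: 0.075 + 0.054 + 0.3 = 0.429.
Steady-state concentration ∝ 1/CL: new value = 78.7 / 0.429 = 183 μg/mL.

183 μg/mL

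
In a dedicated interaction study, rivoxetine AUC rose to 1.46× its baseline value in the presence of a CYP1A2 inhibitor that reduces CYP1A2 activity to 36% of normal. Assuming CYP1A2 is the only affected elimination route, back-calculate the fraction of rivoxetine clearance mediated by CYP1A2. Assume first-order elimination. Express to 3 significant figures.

CL'/CL = 1 / 1.46 = 0.6849
0.36·fm + (1 − fm) = 0.6849
fm = (0.6849 − 1) / (0.36 − 1) = 0.492

0.492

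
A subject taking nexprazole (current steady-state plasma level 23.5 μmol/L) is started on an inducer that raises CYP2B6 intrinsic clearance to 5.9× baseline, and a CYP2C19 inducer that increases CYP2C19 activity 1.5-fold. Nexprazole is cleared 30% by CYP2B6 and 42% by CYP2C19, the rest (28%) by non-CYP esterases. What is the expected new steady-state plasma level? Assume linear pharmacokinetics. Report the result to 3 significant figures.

8.77 μmol/L

CYP2B6: 0.3 × 5.9 = 1.77
CYP2C19: 0.42 × 1.5 = 0.63
Other: 0.28 (unchanged)
New clearance relative to baseline: 1.77 + 0.63 + 0.28 = 2.68.
New steady-state plasma level = 23.5 / 2.68 = 8.77 μmol/L (concentration scales inversely with clearance).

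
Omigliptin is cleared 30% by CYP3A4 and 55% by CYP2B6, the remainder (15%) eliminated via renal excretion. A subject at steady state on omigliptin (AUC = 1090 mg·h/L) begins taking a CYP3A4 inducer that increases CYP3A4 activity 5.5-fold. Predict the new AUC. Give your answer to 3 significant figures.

CYP3A4: 0.3 × 5.5 = 1.65
CYP2B6: 0.55 (unchanged)
Other: 0.15 (unchanged)
Relative clearance = 1.65 + 0.55 + 0.15 = 2.35.
New AUC = baseline ÷ relative clearance = 1090 / 2.35 = 464 mg·h/L.

464 mg·h/L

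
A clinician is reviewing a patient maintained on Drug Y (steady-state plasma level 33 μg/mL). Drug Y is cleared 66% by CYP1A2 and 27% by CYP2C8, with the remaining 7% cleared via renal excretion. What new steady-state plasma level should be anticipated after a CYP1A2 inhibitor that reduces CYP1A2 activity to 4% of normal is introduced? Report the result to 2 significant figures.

CYP1A2: 0.66 × 0.04 = 0.0264
CYP2C8: 0.27 (unchanged)
Other: 0.07 (unchanged)
CL_new/CL_old = 0.0264 + 0.27 + 0.07 = 0.3664.
With dosing unchanged, steady-state plasma level scales as 1/CL: 33 / 0.3664 = 90 μg/mL.

90 μg/mL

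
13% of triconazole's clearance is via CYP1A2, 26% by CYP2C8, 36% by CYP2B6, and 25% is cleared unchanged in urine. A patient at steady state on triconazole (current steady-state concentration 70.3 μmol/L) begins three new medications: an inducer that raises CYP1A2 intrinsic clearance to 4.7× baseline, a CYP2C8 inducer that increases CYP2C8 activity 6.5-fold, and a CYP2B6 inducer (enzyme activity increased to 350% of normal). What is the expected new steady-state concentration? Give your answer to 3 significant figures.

18.4 μmol/L

The CYP1A2 pathway (13% of clearance) rises to 4.7× activity: 0.13 × 4.7 = 0.611.
The CYP2C8 pathway (26% of clearance) rises to 6.5× activity: 0.26 × 6.5 = 1.69.
The CYP2B6 pathway (36% of clearance) rises to 3.5× activity: 0.36 × 3.5 = 1.26.
The remaining 25% of clearance is unaffected.
Relative clearance = 0.611 + 1.69 + 1.26 + 0.25 = 3.811.
New steady-state concentration = 70.3 / 3.811 = 18.4 μmol/L (concentration scales inversely with clearance).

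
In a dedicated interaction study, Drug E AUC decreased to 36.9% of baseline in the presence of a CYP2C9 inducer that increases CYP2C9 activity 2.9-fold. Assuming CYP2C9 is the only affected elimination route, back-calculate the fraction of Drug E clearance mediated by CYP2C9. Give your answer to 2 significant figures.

Call the CYP2C9 fraction fm. After the interaction, CL_new/CL_old = fm × 2.9 + (1 − fm).
AUC ratio = 1 / (new CL fraction), so new CL fraction = 1 / 0.369 = 2.71.
fm × 2.9 + 1 − fm = 2.71  ⇒  fm × (2.9 − 1) = 1.71  ⇒  fm = 0.90.

0.90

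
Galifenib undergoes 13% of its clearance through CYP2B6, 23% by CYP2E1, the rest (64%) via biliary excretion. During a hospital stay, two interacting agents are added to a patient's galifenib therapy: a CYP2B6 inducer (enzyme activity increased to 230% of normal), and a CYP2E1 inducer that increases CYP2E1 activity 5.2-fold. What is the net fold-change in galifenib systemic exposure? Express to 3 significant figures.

The CYP2B6 pathway (13% of clearance) rises to 2.3× activity: 0.13 × 2.3 = 0.299.
The CYP2E1 pathway (23% of clearance) rises to 5.2× activity: 0.23 × 5.2 = 1.196.
The remaining 64% of clearance is unaffected.
CL_new/CL_old = 0.299 + 1.196 + 0.64 = 2.135.
Systemic exposure ∝ 1/CL: fold-change = 1 / 2.135 = 0.468.

0.468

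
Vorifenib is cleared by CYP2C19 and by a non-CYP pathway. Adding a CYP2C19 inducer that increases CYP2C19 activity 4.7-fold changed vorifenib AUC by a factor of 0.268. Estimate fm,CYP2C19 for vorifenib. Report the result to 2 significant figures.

CL'/CL = 1 / 0.268 = 3.731
4.7·fm + (1 − fm) = 3.731
fm = (3.731 − 1) / (4.7 − 1) = 0.74

0.74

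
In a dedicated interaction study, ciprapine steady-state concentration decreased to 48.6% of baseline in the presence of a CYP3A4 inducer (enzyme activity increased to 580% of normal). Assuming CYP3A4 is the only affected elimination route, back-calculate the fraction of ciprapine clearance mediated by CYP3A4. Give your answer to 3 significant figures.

0.220

CL'/CL = 1 / 0.486 = 2.058
5.8·fm + (1 − fm) = 2.058
fm = (2.058 − 1) / (5.8 − 1) = 0.220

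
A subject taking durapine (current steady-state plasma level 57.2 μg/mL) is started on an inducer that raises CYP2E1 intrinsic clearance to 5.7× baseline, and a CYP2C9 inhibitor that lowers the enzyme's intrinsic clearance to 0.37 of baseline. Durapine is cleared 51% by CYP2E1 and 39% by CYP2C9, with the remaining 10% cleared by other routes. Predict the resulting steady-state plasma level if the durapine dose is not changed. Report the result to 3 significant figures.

CYP2E1: 0.51 × 5.7 = 2.907
CYP2C9: 0.39 × 0.37 = 0.1443
Other: 0.1 (unchanged)
New clearance relative to baseline: 2.907 + 0.1443 + 0.1 = 3.1513.
New steady-state plasma level = 57.2 / 3.1513 = 18.2 μg/mL (concentration scales inversely with clearance).

18.2 μg/mL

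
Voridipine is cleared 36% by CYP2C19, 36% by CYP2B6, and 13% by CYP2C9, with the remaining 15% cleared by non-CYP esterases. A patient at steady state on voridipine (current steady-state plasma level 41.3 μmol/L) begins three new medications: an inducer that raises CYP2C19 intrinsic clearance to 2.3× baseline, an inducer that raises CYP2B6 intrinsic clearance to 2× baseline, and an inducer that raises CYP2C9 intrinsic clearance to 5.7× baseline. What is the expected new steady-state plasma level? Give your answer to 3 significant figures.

16.9 μmol/L

The CYP2C19 pathway (36% of clearance) is boosted to 2.3× activity: 0.36 × 2.3 = 0.828.
The CYP2B6 pathway (36% of clearance) increases to 2× activity: 0.36 × 2 = 0.72.
The CYP2C9 pathway (13% of clearance) is boosted to 5.7× activity: 0.13 × 5.7 = 0.741.
The remaining 15% of clearance is unaffected.
Relative clearance = 0.828 + 0.72 + 0.741 + 0.15 = 2.439.
Steady-state plasma level ∝ 1/CL: new value = 41.3 / 2.439 = 16.9 μmol/L.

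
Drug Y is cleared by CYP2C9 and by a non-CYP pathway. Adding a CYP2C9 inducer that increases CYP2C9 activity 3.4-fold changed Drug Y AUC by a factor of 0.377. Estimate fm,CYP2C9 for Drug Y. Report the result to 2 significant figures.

0.69

Write x for the fraction cleared via CYP2C9. The observed AUC change means clearance rose to 1/0.377 = 2.653 of baseline.
Only the CYP2C9 route changed, so 2.653 = x·3.4 + (1 − x), giving x = 0.69.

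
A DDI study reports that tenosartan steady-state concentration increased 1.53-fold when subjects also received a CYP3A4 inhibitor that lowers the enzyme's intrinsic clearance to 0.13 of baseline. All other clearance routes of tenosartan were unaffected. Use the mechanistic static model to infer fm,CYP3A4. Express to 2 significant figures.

Write x for the fraction cleared via CYP3A4. The observed steady-state concentration change means clearance fell to 1/1.53 = 0.6536 of baseline.
Only the CYP3A4 route changed, so 0.6536 = x·0.13 + (1 − x), giving x = 0.40.

0.40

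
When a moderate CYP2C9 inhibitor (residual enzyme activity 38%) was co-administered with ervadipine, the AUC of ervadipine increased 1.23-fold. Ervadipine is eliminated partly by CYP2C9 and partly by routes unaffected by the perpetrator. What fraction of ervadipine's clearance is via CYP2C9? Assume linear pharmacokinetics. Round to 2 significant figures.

CL'/CL = 1 / 1.23 = 0.813
0.38·fm + (1 − fm) = 0.813
fm = (0.813 − 1) / (0.38 − 1) = 0.30

0.30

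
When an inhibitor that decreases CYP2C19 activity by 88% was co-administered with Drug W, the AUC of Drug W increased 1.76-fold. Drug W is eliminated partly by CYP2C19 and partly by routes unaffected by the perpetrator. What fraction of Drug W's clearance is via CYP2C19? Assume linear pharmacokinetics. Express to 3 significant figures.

0.491

Call the CYP2C19 fraction fm. After the interaction, CL_new/CL_old = fm × 0.12 + (1 − fm).
AUC ratio = 1 / (new CL fraction), so new CL fraction = 1 / 1.76 = 0.5682.
fm × 0.12 + 1 − fm = 0.5682  ⇒  fm × (0.12 − 1) = −0.4318  ⇒  fm = 0.491.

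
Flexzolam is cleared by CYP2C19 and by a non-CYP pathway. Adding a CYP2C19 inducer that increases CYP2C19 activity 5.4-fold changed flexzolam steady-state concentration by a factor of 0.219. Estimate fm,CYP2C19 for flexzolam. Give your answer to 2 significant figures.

Call the CYP2C19 fraction fm. After the interaction, CL_new/CL_old = fm × 5.4 + (1 − fm).
Steady-state concentration ratio = 1 / (new CL fraction), so new CL fraction = 1 / 0.219 = 4.566.
fm × 5.4 + 1 − fm = 4.566  ⇒  fm × (5.4 − 1) = 3.566  ⇒  fm = 0.81.

0.81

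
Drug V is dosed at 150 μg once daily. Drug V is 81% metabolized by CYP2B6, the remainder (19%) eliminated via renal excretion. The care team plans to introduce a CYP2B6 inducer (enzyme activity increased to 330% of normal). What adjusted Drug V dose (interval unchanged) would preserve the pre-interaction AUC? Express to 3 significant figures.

429 μg

The CYP2B6 pathway (81% of clearance) is boosted to 3.3× activity: 0.81 × 3.3 = 2.673.
Non-CYP routes (19%) are unchanged.
CL_new/CL_old = 2.673 + 0.19 = 2.863.
Css,avg = (dose rate)/CL, so holding Css fixed requires dose ∝ CL: 150 × 2.863 = 429 μg.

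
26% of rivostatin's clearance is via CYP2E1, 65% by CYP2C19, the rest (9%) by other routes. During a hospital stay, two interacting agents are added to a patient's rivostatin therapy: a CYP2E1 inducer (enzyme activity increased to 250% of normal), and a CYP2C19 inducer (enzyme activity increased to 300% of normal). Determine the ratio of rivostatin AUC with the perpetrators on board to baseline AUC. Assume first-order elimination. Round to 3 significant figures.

0.372

The CYP2E1 pathway (26% of clearance) rises to 2.5× activity: 0.26 × 2.5 = 0.65.
The CYP2C19 pathway (65% of clearance) rises to 3× activity: 0.65 × 3 = 1.95.
Non-CYP routes (9%) are unchanged.
New clearance relative to baseline: 0.65 + 1.95 + 0.09 = 2.69.
AUC ∝ 1/CL: fold-change = 1 / 2.69 = 0.372.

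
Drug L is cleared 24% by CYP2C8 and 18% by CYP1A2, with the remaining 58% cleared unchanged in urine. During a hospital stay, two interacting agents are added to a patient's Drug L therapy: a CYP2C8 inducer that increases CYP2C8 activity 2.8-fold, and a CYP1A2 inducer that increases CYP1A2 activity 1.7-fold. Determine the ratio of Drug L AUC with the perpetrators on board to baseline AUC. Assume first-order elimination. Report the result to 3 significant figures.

The CYP2C8 pathway (24% of clearance) increases to 2.8× activity: 0.24 × 2.8 = 0.672.
The CYP1A2 pathway (18% of clearance) increases to 1.7× activity: 0.18 × 1.7 = 0.306.
The remaining 58% of clearance is unaffected.
CL_new/CL_old = 0.672 + 0.306 + 0.58 = 1.558.
AUC ∝ 1/CL: fold-change = 1 / 1.558 = 0.642.

0.642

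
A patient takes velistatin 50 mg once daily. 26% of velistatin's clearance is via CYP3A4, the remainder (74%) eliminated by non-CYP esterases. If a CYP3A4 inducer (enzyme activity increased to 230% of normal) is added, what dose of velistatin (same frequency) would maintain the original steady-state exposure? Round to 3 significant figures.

66.9 mg

The CYP3A4 pathway (26% of clearance) increases to 2.3× activity: 0.26 × 2.3 = 0.598.
Non-CYP routes (74%) are unchanged.
Relative clearance = 0.598 + 0.74 = 1.338.
To maintain the same steady-state level, dose must scale with clearance: new dose = 50 × 1.338 = 66.9 mg.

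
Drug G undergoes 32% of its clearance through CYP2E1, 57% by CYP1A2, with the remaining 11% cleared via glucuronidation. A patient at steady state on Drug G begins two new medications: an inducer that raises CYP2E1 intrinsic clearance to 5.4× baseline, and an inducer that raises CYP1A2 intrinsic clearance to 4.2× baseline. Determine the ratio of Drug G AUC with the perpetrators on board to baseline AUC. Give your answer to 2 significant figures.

The CYP2E1 pathway (32% of clearance) rises to 5.4× activity: 0.32 × 5.4 = 1.728.
The CYP1A2 pathway (57% of clearance) rises to 4.2× activity: 0.57 × 4.2 = 2.394.
The remaining 11% of clearance is unaffected.
New clearance relative to baseline: 1.728 + 2.394 + 0.11 = 4.232.
AUC ∝ 1/CL: fold-change = 1 / 4.232 = 0.24.

0.24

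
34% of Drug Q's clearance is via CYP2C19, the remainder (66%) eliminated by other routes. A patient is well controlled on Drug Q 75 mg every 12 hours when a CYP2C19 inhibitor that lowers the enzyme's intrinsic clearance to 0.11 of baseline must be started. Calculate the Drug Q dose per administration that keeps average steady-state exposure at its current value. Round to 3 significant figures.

The CYP2C19 pathway (34% of clearance) is reduced to 0.11× activity: 0.34 × 0.11 = 0.0374.
Non-CYP routes (66%) are unchanged.
CL_new/CL_old = 0.0374 + 0.66 = 0.6974.
Exposure is unchanged when dose changes in proportion to clearance. New dose = 75 mg × 0.6974 = 52.3 mg.

52.3 mg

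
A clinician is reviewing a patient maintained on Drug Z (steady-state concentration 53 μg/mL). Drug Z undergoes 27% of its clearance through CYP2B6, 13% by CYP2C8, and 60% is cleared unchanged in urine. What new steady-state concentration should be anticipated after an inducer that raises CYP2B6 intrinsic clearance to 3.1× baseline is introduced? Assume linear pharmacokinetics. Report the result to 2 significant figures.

34 μg/mL

The CYP2B6 pathway (27% of clearance) rises to 3.1× activity: 0.27 × 3.1 = 0.837.
CYP2C8 (13%) and the residual 60% are unaffected.
New clearance relative to baseline: 0.837 + 0.13 + 0.6 = 1.567.
Steady-state concentration ∝ 1/CL, so new value = 53 / 1.567 = 34 μg/mL.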